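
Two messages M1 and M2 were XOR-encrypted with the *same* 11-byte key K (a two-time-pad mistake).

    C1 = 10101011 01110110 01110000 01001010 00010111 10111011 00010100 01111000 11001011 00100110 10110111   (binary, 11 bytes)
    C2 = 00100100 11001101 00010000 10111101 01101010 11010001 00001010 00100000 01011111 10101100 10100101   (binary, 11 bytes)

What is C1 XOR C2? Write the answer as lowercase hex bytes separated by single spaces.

8f bb 60 f7 7d 6a 1e 58 94 8a 12

C1 ⊕ C2 = (M1 ⊕ K) ⊕ (M2 ⊕ K) = M1 ⊕ M2 — the shared key cancels under XOR.
ab ^ 24 = 8f
76 ^ cd = bb
70 ^ 10 = 60
4a ^ bd = f7
17 ^ 6a = 7d
bb ^ d1 = 6a
14 ^ 0a = 1e
78 ^ 20 = 58
cb ^ 5f = 94
26 ^ ac = 8a
b7 ^ a5 = 12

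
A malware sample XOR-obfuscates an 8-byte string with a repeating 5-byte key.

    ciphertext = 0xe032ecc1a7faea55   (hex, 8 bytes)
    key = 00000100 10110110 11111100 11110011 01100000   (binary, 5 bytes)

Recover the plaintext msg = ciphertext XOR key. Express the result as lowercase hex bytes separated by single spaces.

The 5-byte key repeats, so the effective keystream is 04 b6 fc f3 60 04 b6 fc.
byte 0: e0 xor 04 = e4
byte 1: 32 xor b6 = 84
byte 2: ec xor fc = 10
byte 3: c1 xor f3 = 32
byte 4: a7 xor 60 = c7
byte 5: fa xor 04 = fe
byte 6: ea xor b6 = 5c
byte 7: 55 xor fc = a9

e4 84 10 32 c7 fe 5c a9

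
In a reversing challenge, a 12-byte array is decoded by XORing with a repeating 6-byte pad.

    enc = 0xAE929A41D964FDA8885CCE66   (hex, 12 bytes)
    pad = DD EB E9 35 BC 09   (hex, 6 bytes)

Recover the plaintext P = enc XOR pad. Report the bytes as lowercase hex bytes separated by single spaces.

The 6-byte key repeats, so the effective keystream is dd eb e9 35 bc 09 dd eb e9 35 bc 09.
byte 0: ae XOR dd = 73
byte 1: 92 XOR eb = 79
byte 2: 9a XOR e9 = 73
byte 3: 41 XOR 35 = 74
byte 4: d9 XOR bc = 65
byte 5: 64 XOR 09 = 6d
byte 6: fd XOR dd = 20
byte 7: a8 XOR eb = 43
byte 8: 88 XOR e9 = 61
byte 9: 5c XOR 35 = 69
byte 10: ce XOR bc = 72
byte 11: 66 XOR 09 = 6f

73 79 73 74 65 6d 20 43 61 69 72 6f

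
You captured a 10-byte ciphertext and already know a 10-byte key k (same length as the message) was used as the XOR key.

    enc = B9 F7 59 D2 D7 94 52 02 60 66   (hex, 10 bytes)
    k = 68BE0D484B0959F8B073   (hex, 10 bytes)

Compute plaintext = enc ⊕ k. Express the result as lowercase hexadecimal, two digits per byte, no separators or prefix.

d149549a9c9d0bfad015

XOR is its own inverse, so applying the key byte-wise gives the result directly.
10111001 ^ 01101000 = 11010001
11110111 ^ 10111110 = 01001001
01011001 ^ 00001101 = 01010100
11010010 ^ 01001000 = 10011010
11010111 ^ 01001011 = 10011100
10010100 ^ 00001001 = 10011101
01010010 ^ 01011001 = 00001011
00000010 ^ 11111000 = 11111010
01100000 ^ 10110000 = 11010000
01100110 ^ 01110011 = 00010101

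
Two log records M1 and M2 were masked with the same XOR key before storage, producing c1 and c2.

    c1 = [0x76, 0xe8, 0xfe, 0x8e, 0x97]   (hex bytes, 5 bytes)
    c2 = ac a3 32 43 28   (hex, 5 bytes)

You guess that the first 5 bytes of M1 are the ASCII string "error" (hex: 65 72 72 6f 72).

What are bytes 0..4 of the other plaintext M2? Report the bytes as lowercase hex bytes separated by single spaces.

First, c1 ⊕ c2 = (M1 ⊕ K) ⊕ (M2 ⊕ K) = M1 ⊕ M2, so the key drops out. Then M2 = (M1 ⊕ M2) ⊕ M1 over the first 5 bytes.
byte 0: (76 ^ ac) ^ 65 = da ^ 65 = bf
byte 1: (e8 ^ a3) ^ 72 = 4b ^ 72 = 39
byte 2: (fe ^ 32) ^ 72 = cc ^ 72 = be
byte 3: (8e ^ 43) ^ 6f = cd ^ 6f = a2
byte 4: (97 ^ 28) ^ 72 = bf ^ 72 = cd

bf 39 be a2 cd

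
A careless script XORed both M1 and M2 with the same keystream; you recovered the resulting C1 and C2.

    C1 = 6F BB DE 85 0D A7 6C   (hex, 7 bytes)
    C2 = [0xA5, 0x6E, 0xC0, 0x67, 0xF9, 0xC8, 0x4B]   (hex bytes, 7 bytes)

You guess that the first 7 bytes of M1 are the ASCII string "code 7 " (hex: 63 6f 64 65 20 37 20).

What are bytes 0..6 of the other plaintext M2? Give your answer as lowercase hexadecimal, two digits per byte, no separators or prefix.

First, C1 ⊕ C2 = (M1 ⊕ K) ⊕ (M2 ⊕ K) = M1 ⊕ M2, so the key drops out. Then M2 = (M1 ⊕ M2) ⊕ M1 over the first 7 bytes.
byte 0: (6f ^ a5) ^ 63 = ca ^ 63 = a9
byte 1: (bb ^ 6e) ^ 6f = d5 ^ 6f = ba
byte 2: (de ^ c0) ^ 64 = 1e ^ 64 = 7a
byte 3: (85 ^ 67) ^ 65 = e2 ^ 65 = 87
byte 4: (0d ^ f9) ^ 20 = f4 ^ 20 = d4
byte 5: (a7 ^ c8) ^ 37 = 6f ^ 37 = 58
byte 6: (6c ^ 4b) ^ 20 = 27 ^ 20 = 07

a9ba7a87d45807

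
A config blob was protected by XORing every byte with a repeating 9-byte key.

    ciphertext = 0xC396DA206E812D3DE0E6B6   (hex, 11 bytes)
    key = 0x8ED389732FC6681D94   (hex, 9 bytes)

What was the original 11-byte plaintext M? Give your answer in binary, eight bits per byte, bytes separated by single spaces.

01001101 01000101 01010011 01010011 01000001 01000111 01000101 00100000 01110100 01101000 01100101

The 9-byte key repeats, so the effective keystream is 8e d3 89 73 2f c6 68 1d 94 8e d3.
byte 0: c3 ^ 8e = 4d
byte 1: 96 ^ d3 = 45
byte 2: da ^ 89 = 53
byte 3: 20 ^ 73 = 53
byte 4: 6e ^ 2f = 41
byte 5: 81 ^ c6 = 47
byte 6: 2d ^ 68 = 45
byte 7: 3d ^ 1d = 20
byte 8: e0 ^ 94 = 74
byte 9: e6 ^ 8e = 68
byte 10: b6 ^ d3 = 65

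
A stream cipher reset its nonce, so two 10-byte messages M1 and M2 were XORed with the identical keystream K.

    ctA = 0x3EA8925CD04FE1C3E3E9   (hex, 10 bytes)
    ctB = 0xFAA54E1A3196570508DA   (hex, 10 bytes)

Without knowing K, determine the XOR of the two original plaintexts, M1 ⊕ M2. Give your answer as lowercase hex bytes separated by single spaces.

ctA ⊕ ctB = (M1 ⊕ K) ⊕ (M2 ⊕ K) = M1 ⊕ M2 — the shared key cancels under XOR.
 62 ^ 250 = 196
168 ^ 165 =  13
146 ^  78 = 220
 92 ^  26 =  70
208 ^  49 = 225
 79 ^ 150 = 217
225 ^  87 = 182
195 ^   5 = 198
227 ^   8 = 235
233 ^ 218 =  51

c4 0d dc 46 e1 d9 b6 c6 eb 33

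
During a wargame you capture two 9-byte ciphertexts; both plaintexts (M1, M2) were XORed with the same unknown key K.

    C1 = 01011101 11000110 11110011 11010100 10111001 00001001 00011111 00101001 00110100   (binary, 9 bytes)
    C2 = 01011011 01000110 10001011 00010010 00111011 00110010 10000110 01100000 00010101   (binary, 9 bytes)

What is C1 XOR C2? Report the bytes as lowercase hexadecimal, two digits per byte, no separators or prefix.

068078c6823b994921

C1 ⊕ C2 = (M1 ⊕ K) ⊕ (M2 ⊕ K) = M1 ⊕ M2 — the shared key cancels under XOR.
5d ^ 5b = 06
c6 ^ 46 = 80
f3 ^ 8b = 78
d4 ^ 12 = c6
b9 ^ 3b = 82
09 ^ 32 = 3b
1f ^ 86 = 99
29 ^ 60 = 49
34 ^ 15 = 21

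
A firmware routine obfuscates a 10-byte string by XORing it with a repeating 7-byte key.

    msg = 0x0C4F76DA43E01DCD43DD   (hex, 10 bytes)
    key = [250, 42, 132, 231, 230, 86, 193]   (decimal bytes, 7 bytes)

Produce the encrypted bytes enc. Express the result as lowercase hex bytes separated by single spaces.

f6 65 f2 3d a5 b6 dc 37 69 59

The 7-byte key repeats, so the effective keystream is fa 2a 84 e7 e6 56 c1 fa 2a 84.
byte 0: 0c ⊕ fa = f6
byte 1: 4f ⊕ 2a = 65
byte 2: 76 ⊕ 84 = f2
byte 3: da ⊕ e7 = 3d
byte 4: 43 ⊕ e6 = a5
byte 5: e0 ⊕ 56 = b6
byte 6: 1d ⊕ c1 = dc
byte 7: cd ⊕ fa = 37
byte 8: 43 ⊕ 2a = 69
byte 9: dd ⊕ 84 = 59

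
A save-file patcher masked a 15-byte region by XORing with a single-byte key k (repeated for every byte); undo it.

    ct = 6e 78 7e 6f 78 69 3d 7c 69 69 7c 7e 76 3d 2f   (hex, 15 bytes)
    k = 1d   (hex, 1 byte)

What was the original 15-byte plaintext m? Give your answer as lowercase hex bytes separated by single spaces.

The 1-byte key repeats, so the effective keystream is 1d 1d 1d 1d 1d 1d 1d 1d 1d 1d 1d 1d 1d 1d 1d.
byte 0: 6e ⊕ 1d = 73
byte 1: 78 ⊕ 1d = 65
byte 2: 7e ⊕ 1d = 63
byte 3: 6f ⊕ 1d = 72
byte 4: 78 ⊕ 1d = 65
byte 5: 69 ⊕ 1d = 74
byte 6: 3d ⊕ 1d = 20
byte 7: 7c ⊕ 1d = 61
byte 8: 69 ⊕ 1d = 74
byte 9: 69 ⊕ 1d = 74
byte 10: 7c ⊕ 1d = 61
byte 11: 7e ⊕ 1d = 63
byte 12: 76 ⊕ 1d = 6b
byte 13: 3d ⊕ 1d = 20
byte 14: 2f ⊕ 1d = 32

73 65 63 72 65 74 20 61 74 74 61 63 6b 20 32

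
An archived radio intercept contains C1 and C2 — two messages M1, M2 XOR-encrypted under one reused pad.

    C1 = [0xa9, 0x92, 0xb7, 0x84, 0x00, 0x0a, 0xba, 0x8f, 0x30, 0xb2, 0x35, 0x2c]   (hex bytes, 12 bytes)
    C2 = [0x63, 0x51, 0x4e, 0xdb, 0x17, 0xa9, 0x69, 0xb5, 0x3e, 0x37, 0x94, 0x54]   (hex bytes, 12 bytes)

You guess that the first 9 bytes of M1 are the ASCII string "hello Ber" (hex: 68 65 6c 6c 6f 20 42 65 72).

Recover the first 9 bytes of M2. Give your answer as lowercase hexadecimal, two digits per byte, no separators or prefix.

First, C1 ⊕ C2 = (M1 ⊕ K) ⊕ (M2 ⊕ K) = M1 ⊕ M2, so the key drops out. Then M2 = (M1 ⊕ M2) ⊕ M1 over the first 9 bytes.
byte 0: (a9 XOR 63) XOR 68 = ca XOR 68 = a2
byte 1: (92 XOR 51) XOR 65 = c3 XOR 65 = a6
byte 2: (b7 XOR 4e) XOR 6c = f9 XOR 6c = 95
byte 3: (84 XOR db) XOR 6c = 5f XOR 6c = 33
byte 4: (00 XOR 17) XOR 6f = 17 XOR 6f = 78
byte 5: (0a XOR a9) XOR 20 = a3 XOR 20 = 83
byte 6: (ba XOR 69) XOR 42 = d3 XOR 42 = 91
byte 7: (8f XOR b5) XOR 65 = 3a XOR 65 = 5f
byte 8: (30 XOR 3e) XOR 72 = 0e XOR 72 = 7c

a2a695337883915f7c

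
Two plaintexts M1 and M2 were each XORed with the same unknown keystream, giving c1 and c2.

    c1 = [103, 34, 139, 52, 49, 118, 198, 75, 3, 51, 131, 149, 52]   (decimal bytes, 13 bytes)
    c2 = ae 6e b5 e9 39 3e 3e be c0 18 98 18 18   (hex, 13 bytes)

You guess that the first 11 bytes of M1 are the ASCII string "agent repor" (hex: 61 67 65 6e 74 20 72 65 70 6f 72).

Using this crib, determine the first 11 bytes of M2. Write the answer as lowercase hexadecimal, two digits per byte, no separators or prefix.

First, c1 ⊕ c2 = (M1 ⊕ K) ⊕ (M2 ⊕ K) = M1 ⊕ M2, so the key drops out. Then M2 = (M1 ⊕ M2) ⊕ M1 over the first 11 bytes.
byte 0: (67 xor ae) xor 61 = c9 xor 61 = a8
byte 1: (22 xor 6e) xor 67 = 4c xor 67 = 2b
byte 2: (8b xor b5) xor 65 = 3e xor 65 = 5b
byte 3: (34 xor e9) xor 6e = dd xor 6e = b3
byte 4: (31 xor 39) xor 74 = 08 xor 74 = 7c
byte 5: (76 xor 3e) xor 20 = 48 xor 20 = 68
byte 6: (c6 xor 3e) xor 72 = f8 xor 72 = 8a
byte 7: (4b xor be) xor 65 = f5 xor 65 = 90
byte 8: (03 xor c0) xor 70 = c3 xor 70 = b3
byte 9: (33 xor 18) xor 6f = 2b xor 6f = 44
byte 10: (83 xor 98) xor 72 = 1b xor 72 = 69

a82b5bb37c688a90b34469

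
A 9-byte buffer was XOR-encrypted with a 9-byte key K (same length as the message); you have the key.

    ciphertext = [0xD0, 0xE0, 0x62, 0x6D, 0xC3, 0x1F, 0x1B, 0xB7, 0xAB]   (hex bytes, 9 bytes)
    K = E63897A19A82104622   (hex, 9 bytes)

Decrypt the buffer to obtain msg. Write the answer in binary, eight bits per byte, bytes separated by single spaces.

11010000 xor 11100110 = 00110110
11100000 xor 00111000 = 11011000
01100010 xor 10010111 = 11110101
01101101 xor 10100001 = 11001100
11000011 xor 10011010 = 01011001
00011111 xor 10000010 = 10011101
00011011 xor 00010000 = 00001011
10110111 xor 01000110 = 11110001
10101011 xor 00100010 = 10001001

00110110 11011000 11110101 11001100 01011001 10011101 00001011 11110001 10001001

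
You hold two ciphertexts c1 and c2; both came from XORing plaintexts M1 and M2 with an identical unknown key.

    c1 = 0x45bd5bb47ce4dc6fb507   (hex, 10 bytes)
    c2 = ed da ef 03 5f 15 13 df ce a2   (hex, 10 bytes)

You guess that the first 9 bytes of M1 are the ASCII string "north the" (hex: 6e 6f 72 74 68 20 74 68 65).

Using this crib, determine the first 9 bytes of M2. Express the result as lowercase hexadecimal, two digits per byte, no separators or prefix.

First, c1 ⊕ c2 = (M1 ⊕ K) ⊕ (M2 ⊕ K) = M1 ⊕ M2, so the key drops out. Then M2 = (M1 ⊕ M2) ⊕ M1 over the first 9 bytes.
byte 0: (45 ^ ed) ^ 6e = a8 ^ 6e = c6
byte 1: (bd ^ da) ^ 6f = 67 ^ 6f = 08
byte 2: (5b ^ ef) ^ 72 = b4 ^ 72 = c6
byte 3: (b4 ^ 03) ^ 74 = b7 ^ 74 = c3
byte 4: (7c ^ 5f) ^ 68 = 23 ^ 68 = 4b
byte 5: (e4 ^ 15) ^ 20 = f1 ^ 20 = d1
byte 6: (dc ^ 13) ^ 74 = cf ^ 74 = bb
byte 7: (6f ^ df) ^ 68 = b0 ^ 68 = d8
byte 8: (b5 ^ ce) ^ 65 = 7b ^ 65 = 1e

c608c6c34bd1bbd81e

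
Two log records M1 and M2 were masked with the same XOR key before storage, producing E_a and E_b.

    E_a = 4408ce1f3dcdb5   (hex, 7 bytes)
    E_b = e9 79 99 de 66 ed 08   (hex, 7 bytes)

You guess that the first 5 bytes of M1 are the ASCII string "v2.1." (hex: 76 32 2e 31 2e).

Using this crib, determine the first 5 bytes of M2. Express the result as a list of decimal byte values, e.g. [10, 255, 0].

First, E_a ⊕ E_b = (M1 ⊕ K) ⊕ (M2 ⊕ K) = M1 ⊕ M2, so the key drops out. Then M2 = (M1 ⊕ M2) ⊕ M1 over the first 5 bytes.
byte 0: (44 ⊕ e9) ⊕ 76 = ad ⊕ 76 = db
byte 1: (08 ⊕ 79) ⊕ 32 = 71 ⊕ 32 = 43
byte 2: (ce ⊕ 99) ⊕ 2e = 57 ⊕ 2e = 79
byte 3: (1f ⊕ de) ⊕ 31 = c1 ⊕ 31 = f0
byte 4: (3d ⊕ 66) ⊕ 2e = 5b ⊕ 2e = 75

[219, 67, 121, 240, 117]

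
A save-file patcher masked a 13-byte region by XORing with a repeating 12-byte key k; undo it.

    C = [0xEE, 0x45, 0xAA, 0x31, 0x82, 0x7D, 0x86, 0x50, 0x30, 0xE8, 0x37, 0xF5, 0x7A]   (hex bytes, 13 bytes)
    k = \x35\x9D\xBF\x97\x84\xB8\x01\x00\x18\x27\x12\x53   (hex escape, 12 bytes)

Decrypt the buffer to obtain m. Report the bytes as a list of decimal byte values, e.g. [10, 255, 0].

The 12-byte key repeats, so the effective keystream is 35 9d bf 97 84 b8 01 00 18 27 12 53 35.
byte 0: 238 xor  53 = 219
byte 1:  69 xor 157 = 216
byte 2: 170 xor 191 =  21
byte 3:  49 xor 151 = 166
byte 4: 130 xor 132 =   6
byte 5: 125 xor 184 = 197
byte 6: 134 xor   1 = 135
byte 7:  80 xor   0 =  80
byte 8:  48 xor  24 =  40
byte 9: 232 xor  39 = 207
byte 10:  55 xor  18 =  37
byte 11: 245 xor  83 = 166
byte 12: 122 xor  53 =  79

[219, 216, 21, 166, 6, 197, 135, 80, 40, 207, 37, 166, 79]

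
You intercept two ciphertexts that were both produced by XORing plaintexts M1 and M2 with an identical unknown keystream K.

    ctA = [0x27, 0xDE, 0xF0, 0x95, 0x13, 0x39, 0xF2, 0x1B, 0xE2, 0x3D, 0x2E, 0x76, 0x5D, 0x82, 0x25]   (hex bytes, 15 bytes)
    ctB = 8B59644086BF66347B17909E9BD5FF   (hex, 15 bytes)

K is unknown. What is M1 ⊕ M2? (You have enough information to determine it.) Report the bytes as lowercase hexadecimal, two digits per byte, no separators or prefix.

ctA ⊕ ctB = (M1 ⊕ K) ⊕ (M2 ⊕ K) = M1 ⊕ M2 — the shared key cancels under XOR.
byte 0:  39 xor 139 = 172
byte 1: 222 xor  89 = 135
byte 2: 240 xor 100 = 148
byte 3: 149 xor  64 = 213
byte 4:  19 xor 134 = 149
byte 5:  57 xor 191 = 134
byte 6: 242 xor 102 = 148
byte 7:  27 xor  52 =  47
byte 8: 226 xor 123 = 153
byte 9:  61 xor  23 =  42
byte 10:  46 xor 144 = 190
byte 11: 118 xor 158 = 232
byte 12:  93 xor 155 = 198
byte 13: 130 xor 213 =  87
byte 14:  37 xor 255 = 218

ac8794d59586942f992abee8c657da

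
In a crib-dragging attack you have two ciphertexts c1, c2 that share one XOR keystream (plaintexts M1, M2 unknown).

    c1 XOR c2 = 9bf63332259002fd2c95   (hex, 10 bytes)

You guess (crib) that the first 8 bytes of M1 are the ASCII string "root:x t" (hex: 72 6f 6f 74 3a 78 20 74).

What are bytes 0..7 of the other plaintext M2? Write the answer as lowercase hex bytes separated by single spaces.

e9 99 5c 46 1f e8 22 89

Since c1 ⊕ c2 = M1 ⊕ M2, XORing with the guessed M1 bytes yields the corresponding M2 bytes: M2 = (c1 ⊕ c2) ⊕ M1.
byte 0: 9b ^ 72 = e9
byte 1: f6 ^ 6f = 99
byte 2: 33 ^ 6f = 5c
byte 3: 32 ^ 74 = 46
byte 4: 25 ^ 3a = 1f
byte 5: 90 ^ 78 = e8
byte 6: 02 ^ 20 = 22
byte 7: fd ^ 74 = 89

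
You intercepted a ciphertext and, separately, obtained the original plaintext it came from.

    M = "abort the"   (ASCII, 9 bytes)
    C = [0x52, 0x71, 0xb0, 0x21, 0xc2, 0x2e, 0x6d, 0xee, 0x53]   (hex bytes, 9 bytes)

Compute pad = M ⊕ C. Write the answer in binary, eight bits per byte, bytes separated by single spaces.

00110011 00010011 11011111 01010011 10110110 00001110 00011001 10000110 00110110

Since C = M ⊕ pad, XORing both sides with M gives pad = M ⊕ C.
61 XOR 52 = 33
62 XOR 71 = 13
6f XOR b0 = df
72 XOR 21 = 53
74 XOR c2 = b6
20 XOR 2e = 0e
74 XOR 6d = 19
68 XOR ee = 86
65 XOR 53 = 36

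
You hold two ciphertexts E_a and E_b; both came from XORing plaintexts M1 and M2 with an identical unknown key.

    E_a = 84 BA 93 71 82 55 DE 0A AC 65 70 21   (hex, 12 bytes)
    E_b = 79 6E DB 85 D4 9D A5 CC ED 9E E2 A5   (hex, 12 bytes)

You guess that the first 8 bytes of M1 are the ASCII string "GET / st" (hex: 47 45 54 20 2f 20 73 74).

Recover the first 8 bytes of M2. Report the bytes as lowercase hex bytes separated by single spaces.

ba 91 1c d4 79 e8 08 b2

First, E_a ⊕ E_b = (M1 ⊕ K) ⊕ (M2 ⊕ K) = M1 ⊕ M2, so the key drops out. Then M2 = (M1 ⊕ M2) ⊕ M1 over the first 8 bytes.
byte 0: (84 xor 79) xor 47 = fd xor 47 = ba
byte 1: (ba xor 6e) xor 45 = d4 xor 45 = 91
byte 2: (93 xor db) xor 54 = 48 xor 54 = 1c
byte 3: (71 xor 85) xor 20 = f4 xor 20 = d4
byte 4: (82 xor d4) xor 2f = 56 xor 2f = 79
byte 5: (55 xor 9d) xor 20 = c8 xor 20 = e8
byte 6: (de xor a5) xor 73 = 7b xor 73 = 08
byte 7: (0a xor cc) xor 74 = c6 xor 74 = b2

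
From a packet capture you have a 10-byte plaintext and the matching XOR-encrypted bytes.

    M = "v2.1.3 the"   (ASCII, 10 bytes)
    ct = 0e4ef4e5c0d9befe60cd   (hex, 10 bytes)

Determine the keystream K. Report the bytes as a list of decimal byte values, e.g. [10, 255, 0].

[120, 124, 218, 212, 238, 234, 158, 138, 8, 168]

Since ct = M ⊕ K, XORing both sides with M gives K = M ⊕ ct.
76 XOR 0e = 78
32 XOR 4e = 7c
2e XOR f4 = da
31 XOR e5 = d4
2e XOR c0 = ee
33 XOR d9 = ea
20 XOR be = 9e
74 XOR fe = 8a
68 XOR 60 = 08
65 XOR cd = a8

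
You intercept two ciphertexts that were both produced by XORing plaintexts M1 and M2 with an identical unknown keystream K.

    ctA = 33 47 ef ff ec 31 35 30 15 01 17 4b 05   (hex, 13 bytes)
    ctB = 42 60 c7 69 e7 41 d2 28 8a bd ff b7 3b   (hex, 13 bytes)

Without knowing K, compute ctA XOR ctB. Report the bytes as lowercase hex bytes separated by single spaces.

71 27 28 96 0b 70 e7 18 9f bc e8 fc 3e

ctA ⊕ ctB = (M1 ⊕ K) ⊕ (M2 ⊕ K) = M1 ⊕ M2 — the shared key cancels under XOR.
byte 0: 00110011 ⊕ 01000010 = 01110001
byte 1: 01000111 ⊕ 01100000 = 00100111
byte 2: 11101111 ⊕ 11000111 = 00101000
byte 3: 11111111 ⊕ 01101001 = 10010110
byte 4: 11101100 ⊕ 11100111 = 00001011
byte 5: 00110001 ⊕ 01000001 = 01110000
byte 6: 00110101 ⊕ 11010010 = 11100111
byte 7: 00110000 ⊕ 00101000 = 00011000
byte 8: 00010101 ⊕ 10001010 = 10011111
byte 9: 00000001 ⊕ 10111101 = 10111100
byte 10: 00010111 ⊕ 11111111 = 11101000
byte 11: 01001011 ⊕ 10110111 = 11111100
byte 12: 00000101 ⊕ 00111011 = 00111110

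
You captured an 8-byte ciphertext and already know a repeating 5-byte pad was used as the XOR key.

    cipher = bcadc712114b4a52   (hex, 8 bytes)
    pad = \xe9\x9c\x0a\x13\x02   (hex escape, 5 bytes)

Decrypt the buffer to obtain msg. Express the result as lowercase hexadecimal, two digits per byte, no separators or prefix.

5531cd0113a2d658

The 5-byte key repeats, so the effective keystream is e9 9c 0a 13 02 e9 9c 0a.
byte 0: 188 xor 233 =  85
byte 1: 173 xor 156 =  49
byte 2: 199 xor  10 = 205
byte 3:  18 xor  19 =   1
byte 4:  17 xor   2 =  19
byte 5:  75 xor 233 = 162
byte 6:  74 xor 156 = 214
byte 7:  82 xor  10 =  88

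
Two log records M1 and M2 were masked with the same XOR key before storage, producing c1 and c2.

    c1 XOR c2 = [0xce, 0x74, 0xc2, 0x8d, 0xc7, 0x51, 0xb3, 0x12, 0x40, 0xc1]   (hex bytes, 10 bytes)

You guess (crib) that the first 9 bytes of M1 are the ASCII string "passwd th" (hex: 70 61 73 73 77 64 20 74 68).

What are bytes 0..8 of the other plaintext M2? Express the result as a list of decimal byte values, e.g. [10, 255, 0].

[190, 21, 177, 254, 176, 53, 147, 102, 40]

Since c1 ⊕ c2 = M1 ⊕ M2, XORing with the guessed M1 bytes yields the corresponding M2 bytes: M2 = (c1 ⊕ c2) ⊕ M1.
byte 0: 206 ⊕ 112 = 190
byte 1: 116 ⊕  97 =  21
byte 2: 194 ⊕ 115 = 177
byte 3: 141 ⊕ 115 = 254
byte 4: 199 ⊕ 119 = 176
byte 5:  81 ⊕ 100 =  53
byte 6: 179 ⊕  32 = 147
byte 7:  18 ⊕ 116 = 102
byte 8:  64 ⊕ 104 =  40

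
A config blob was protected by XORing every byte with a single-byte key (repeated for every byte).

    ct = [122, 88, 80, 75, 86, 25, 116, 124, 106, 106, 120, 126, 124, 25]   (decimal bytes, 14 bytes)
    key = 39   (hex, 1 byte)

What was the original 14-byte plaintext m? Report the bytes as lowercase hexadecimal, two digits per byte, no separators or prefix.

436169726f204d45535341474520

The 1-byte key repeats, so the effective keystream is 39 39 39 39 39 39 39 39 39 39 39 39 39 39.
byte 0: 7a XOR 39 = 43
byte 1: 58 XOR 39 = 61
byte 2: 50 XOR 39 = 69
byte 3: 4b XOR 39 = 72
byte 4: 56 XOR 39 = 6f
byte 5: 19 XOR 39 = 20
byte 6: 74 XOR 39 = 4d
byte 7: 7c XOR 39 = 45
byte 8: 6a XOR 39 = 53
byte 9: 6a XOR 39 = 53
byte 10: 78 XOR 39 = 41
byte 11: 7e XOR 39 = 47
byte 12: 7c XOR 39 = 45
byte 13: 19 XOR 39 = 20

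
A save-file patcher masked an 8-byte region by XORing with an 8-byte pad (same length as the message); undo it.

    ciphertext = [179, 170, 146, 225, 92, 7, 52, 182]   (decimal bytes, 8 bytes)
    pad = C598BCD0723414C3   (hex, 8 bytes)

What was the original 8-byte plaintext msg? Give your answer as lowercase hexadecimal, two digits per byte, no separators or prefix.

XOR is its own inverse, so applying the key byte-wise gives the result directly.
b3 xor c5 = 76
aa xor 98 = 32
92 xor bc = 2e
e1 xor d0 = 31
5c xor 72 = 2e
07 xor 34 = 33
34 xor 14 = 20
b6 xor c3 = 75

76322e312e332075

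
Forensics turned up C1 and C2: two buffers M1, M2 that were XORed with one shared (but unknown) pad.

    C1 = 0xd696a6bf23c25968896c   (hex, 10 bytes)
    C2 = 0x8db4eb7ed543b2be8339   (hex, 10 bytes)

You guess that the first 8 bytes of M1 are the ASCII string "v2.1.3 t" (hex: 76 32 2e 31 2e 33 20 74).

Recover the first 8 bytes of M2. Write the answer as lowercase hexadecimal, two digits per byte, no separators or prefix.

First, C1 ⊕ C2 = (M1 ⊕ K) ⊕ (M2 ⊕ K) = M1 ⊕ M2, so the key drops out. Then M2 = (M1 ⊕ M2) ⊕ M1 over the first 8 bytes.
byte 0: (d6 xor 8d) xor 76 = 5b xor 76 = 2d
byte 1: (96 xor b4) xor 32 = 22 xor 32 = 10
byte 2: (a6 xor eb) xor 2e = 4d xor 2e = 63
byte 3: (bf xor 7e) xor 31 = c1 xor 31 = f0
byte 4: (23 xor d5) xor 2e = f6 xor 2e = d8
byte 5: (c2 xor 43) xor 33 = 81 xor 33 = b2
byte 6: (59 xor b2) xor 20 = eb xor 20 = cb
byte 7: (68 xor be) xor 74 = d6 xor 74 = a2

2d1063f0d8b2cba2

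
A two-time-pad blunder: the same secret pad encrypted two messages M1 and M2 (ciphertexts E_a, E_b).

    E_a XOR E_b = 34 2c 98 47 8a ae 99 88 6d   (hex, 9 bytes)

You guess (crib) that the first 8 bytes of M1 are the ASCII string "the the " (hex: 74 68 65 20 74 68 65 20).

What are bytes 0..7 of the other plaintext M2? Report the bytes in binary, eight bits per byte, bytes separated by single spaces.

01000000 01000100 11111101 01100111 11111110 11000110 11111100 10101000

Since E_a ⊕ E_b = M1 ⊕ M2, XORing with the guessed M1 bytes yields the corresponding M2 bytes: M2 = (E_a ⊕ E_b) ⊕ M1.
byte 0: 34 XOR 74 = 40
byte 1: 2c XOR 68 = 44
byte 2: 98 XOR 65 = fd
byte 3: 47 XOR 20 = 67
byte 4: 8a XOR 74 = fe
byte 5: ae XOR 68 = c6
byte 6: 99 XOR 65 = fc
byte 7: 88 XOR 20 = a8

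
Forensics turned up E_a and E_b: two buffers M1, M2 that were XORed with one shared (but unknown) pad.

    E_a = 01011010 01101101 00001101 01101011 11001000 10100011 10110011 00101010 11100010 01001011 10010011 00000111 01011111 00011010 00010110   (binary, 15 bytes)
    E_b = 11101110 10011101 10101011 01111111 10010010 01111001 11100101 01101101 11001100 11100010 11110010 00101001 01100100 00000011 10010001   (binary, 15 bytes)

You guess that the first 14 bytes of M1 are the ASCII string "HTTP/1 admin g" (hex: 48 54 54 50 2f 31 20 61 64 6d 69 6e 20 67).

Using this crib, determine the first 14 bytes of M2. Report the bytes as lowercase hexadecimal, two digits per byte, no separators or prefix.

First, E_a ⊕ E_b = (M1 ⊕ K) ⊕ (M2 ⊕ K) = M1 ⊕ M2, so the key drops out. Then M2 = (M1 ⊕ M2) ⊕ M1 over the first 14 bytes.
byte 0: (5a ⊕ ee) ⊕ 48 = b4 ⊕ 48 = fc
byte 1: (6d ⊕ 9d) ⊕ 54 = f0 ⊕ 54 = a4
byte 2: (0d ⊕ ab) ⊕ 54 = a6 ⊕ 54 = f2
byte 3: (6b ⊕ 7f) ⊕ 50 = 14 ⊕ 50 = 44
byte 4: (c8 ⊕ 92) ⊕ 2f = 5a ⊕ 2f = 75
byte 5: (a3 ⊕ 79) ⊕ 31 = da ⊕ 31 = eb
byte 6: (b3 ⊕ e5) ⊕ 20 = 56 ⊕ 20 = 76
byte 7: (2a ⊕ 6d) ⊕ 61 = 47 ⊕ 61 = 26
byte 8: (e2 ⊕ cc) ⊕ 64 = 2e ⊕ 64 = 4a
byte 9: (4b ⊕ e2) ⊕ 6d = a9 ⊕ 6d = c4
byte 10: (93 ⊕ f2) ⊕ 69 = 61 ⊕ 69 = 08
byte 11: (07 ⊕ 29) ⊕ 6e = 2e ⊕ 6e = 40
byte 12: (5f ⊕ 64) ⊕ 20 = 3b ⊕ 20 = 1b
byte 13: (1a ⊕ 03) ⊕ 67 = 19 ⊕ 67 = 7e

fca4f24475eb76264ac408401b7e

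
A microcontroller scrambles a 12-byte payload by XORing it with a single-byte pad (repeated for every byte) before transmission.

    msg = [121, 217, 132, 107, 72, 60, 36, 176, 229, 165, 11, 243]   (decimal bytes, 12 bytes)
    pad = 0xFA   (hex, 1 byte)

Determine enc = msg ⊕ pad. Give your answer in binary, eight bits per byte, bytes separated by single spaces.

10000011 00100011 01111110 10010001 10110010 11000110 11011110 01001010 00011111 01011111 11110001 00001001

The 1-byte key repeats, so the effective keystream is fa fa fa fa fa fa fa fa fa fa fa fa.
byte 0: 79 ⊕ fa = 83
byte 1: d9 ⊕ fa = 23
byte 2: 84 ⊕ fa = 7e
byte 3: 6b ⊕ fa = 91
byte 4: 48 ⊕ fa = b2
byte 5: 3c ⊕ fa = c6
byte 6: 24 ⊕ fa = de
byte 7: b0 ⊕ fa = 4a
byte 8: e5 ⊕ fa = 1f
byte 9: a5 ⊕ fa = 5f
byte 10: 0b ⊕ fa = f1
byte 11: f3 ⊕ fa = 09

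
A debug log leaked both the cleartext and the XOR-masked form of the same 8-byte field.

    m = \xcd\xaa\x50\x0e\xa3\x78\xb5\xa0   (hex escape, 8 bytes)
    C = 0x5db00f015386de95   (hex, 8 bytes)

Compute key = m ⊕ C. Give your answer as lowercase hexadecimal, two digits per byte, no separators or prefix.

Since C = m ⊕ key, XORing both sides with m gives key = m ⊕ C.
205 ⊕  93 = 144
170 ⊕ 176 =  26
 80 ⊕  15 =  95
 14 ⊕   1 =  15
163 ⊕  83 = 240
120 ⊕ 134 = 254
181 ⊕ 222 = 107
160 ⊕ 149 =  53

901a5f0ff0fe6b35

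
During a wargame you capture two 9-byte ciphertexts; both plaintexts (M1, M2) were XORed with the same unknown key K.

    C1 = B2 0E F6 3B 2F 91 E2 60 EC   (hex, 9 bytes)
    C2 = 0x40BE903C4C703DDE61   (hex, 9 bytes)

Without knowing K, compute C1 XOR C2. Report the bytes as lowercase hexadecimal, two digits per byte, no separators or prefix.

C1 ⊕ C2 = (M1 ⊕ K) ⊕ (M2 ⊕ K) = M1 ⊕ M2 — the shared key cancels under XOR.
byte 0: b2 ⊕ 40 = f2
byte 1: 0e ⊕ be = b0
byte 2: f6 ⊕ 90 = 66
byte 3: 3b ⊕ 3c = 07
byte 4: 2f ⊕ 4c = 63
byte 5: 91 ⊕ 70 = e1
byte 6: e2 ⊕ 3d = df
byte 7: 60 ⊕ de = be
byte 8: ec ⊕ 61 = 8d

f2b0660763e1dfbe8d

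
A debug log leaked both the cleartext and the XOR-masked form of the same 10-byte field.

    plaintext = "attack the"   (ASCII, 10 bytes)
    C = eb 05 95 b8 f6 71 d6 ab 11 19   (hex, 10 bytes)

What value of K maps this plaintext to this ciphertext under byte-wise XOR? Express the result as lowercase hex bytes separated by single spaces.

Since C = plaintext ⊕ K, XORing both sides with plaintext gives K = plaintext ⊕ C.
61 XOR eb = 8a
74 XOR 05 = 71
74 XOR 95 = e1
61 XOR b8 = d9
63 XOR f6 = 95
6b XOR 71 = 1a
20 XOR d6 = f6
74 XOR ab = df
68 XOR 11 = 79
65 XOR 19 = 7c

8a 71 e1 d9 95 1a f6 df 79 7c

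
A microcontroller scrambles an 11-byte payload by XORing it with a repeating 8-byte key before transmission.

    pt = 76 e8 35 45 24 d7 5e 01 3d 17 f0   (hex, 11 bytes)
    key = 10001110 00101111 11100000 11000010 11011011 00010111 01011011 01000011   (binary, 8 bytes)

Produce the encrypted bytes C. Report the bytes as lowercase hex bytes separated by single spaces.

The 8-byte key repeats, so the effective keystream is 8e 2f e0 c2 db 17 5b 43 8e 2f e0.
byte 0: 01110110 ⊕ 10001110 = 11111000
byte 1: 11101000 ⊕ 00101111 = 11000111
byte 2: 00110101 ⊕ 11100000 = 11010101
byte 3: 01000101 ⊕ 11000010 = 10000111
byte 4: 00100100 ⊕ 11011011 = 11111111
byte 5: 11010111 ⊕ 00010111 = 11000000
byte 6: 01011110 ⊕ 01011011 = 00000101
byte 7: 00000001 ⊕ 01000011 = 01000010
byte 8: 00111101 ⊕ 10001110 = 10110011
byte 9: 00010111 ⊕ 00101111 = 00111000
byte 10: 11110000 ⊕ 11100000 = 00010000

f8 c7 d5 87 ff c0 05 42 b3 38 10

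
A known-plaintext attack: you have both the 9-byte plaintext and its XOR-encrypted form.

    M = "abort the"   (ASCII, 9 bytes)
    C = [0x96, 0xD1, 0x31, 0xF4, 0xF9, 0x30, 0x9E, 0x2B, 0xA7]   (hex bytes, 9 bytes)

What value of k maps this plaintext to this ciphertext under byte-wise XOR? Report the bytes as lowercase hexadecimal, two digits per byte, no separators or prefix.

Since C = M ⊕ k, XORing both sides with M gives k = M ⊕ C.
byte 0: 61 xor 96 = f7
byte 1: 62 xor d1 = b3
byte 2: 6f xor 31 = 5e
byte 3: 72 xor f4 = 86
byte 4: 74 xor f9 = 8d
byte 5: 20 xor 30 = 10
byte 6: 74 xor 9e = ea
byte 7: 68 xor 2b = 43
byte 8: 65 xor a7 = c2

f7b35e868d10ea43c2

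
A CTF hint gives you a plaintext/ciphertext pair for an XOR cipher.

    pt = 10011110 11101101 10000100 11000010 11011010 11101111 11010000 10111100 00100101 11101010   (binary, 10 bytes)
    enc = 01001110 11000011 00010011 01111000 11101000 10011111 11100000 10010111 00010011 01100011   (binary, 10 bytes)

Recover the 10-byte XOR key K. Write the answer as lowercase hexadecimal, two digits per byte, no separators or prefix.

Since enc = pt ⊕ K, XORing both sides with pt gives K = pt ⊕ enc.
10011110 ⊕ 01001110 = 11010000
11101101 ⊕ 11000011 = 00101110
10000100 ⊕ 00010011 = 10010111
11000010 ⊕ 01111000 = 10111010
11011010 ⊕ 11101000 = 00110010
11101111 ⊕ 10011111 = 01110000
11010000 ⊕ 11100000 = 00110000
10111100 ⊕ 10010111 = 00101011
00100101 ⊕ 00010011 = 00110110
11101010 ⊕ 01100011 = 10001001

d02e97ba3270302b3689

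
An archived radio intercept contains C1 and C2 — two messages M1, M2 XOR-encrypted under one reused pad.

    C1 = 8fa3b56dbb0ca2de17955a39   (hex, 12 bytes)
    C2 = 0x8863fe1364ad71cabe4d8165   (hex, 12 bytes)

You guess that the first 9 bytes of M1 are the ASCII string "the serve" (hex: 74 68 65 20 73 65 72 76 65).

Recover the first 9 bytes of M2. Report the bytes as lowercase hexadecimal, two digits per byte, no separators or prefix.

73a82e5eacc4a162cc

First, C1 ⊕ C2 = (M1 ⊕ K) ⊕ (M2 ⊕ K) = M1 ⊕ M2, so the key drops out. Then M2 = (M1 ⊕ M2) ⊕ M1 over the first 9 bytes.
byte 0: (8f ^ 88) ^ 74 = 07 ^ 74 = 73
byte 1: (a3 ^ 63) ^ 68 = c0 ^ 68 = a8
byte 2: (b5 ^ fe) ^ 65 = 4b ^ 65 = 2e
byte 3: (6d ^ 13) ^ 20 = 7e ^ 20 = 5e
byte 4: (bb ^ 64) ^ 73 = df ^ 73 = ac
byte 5: (0c ^ ad) ^ 65 = a1 ^ 65 = c4
byte 6: (a2 ^ 71) ^ 72 = d3 ^ 72 = a1
byte 7: (de ^ ca) ^ 76 = 14 ^ 76 = 62
byte 8: (17 ^ be) ^ 65 = a9 ^ 65 = cc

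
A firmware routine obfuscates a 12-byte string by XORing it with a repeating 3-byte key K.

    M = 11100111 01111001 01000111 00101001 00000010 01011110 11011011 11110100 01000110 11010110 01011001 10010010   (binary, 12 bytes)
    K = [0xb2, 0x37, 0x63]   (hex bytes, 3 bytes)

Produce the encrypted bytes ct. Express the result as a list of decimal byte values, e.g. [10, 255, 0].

[85, 78, 36, 155, 53, 61, 105, 195, 37, 100, 110, 241]

The 3-byte key repeats, so the effective keystream is b2 37 63 b2 37 63 b2 37 63 b2 37 63.
byte 0: e7 XOR b2 = 55
byte 1: 79 XOR 37 = 4e
byte 2: 47 XOR 63 = 24
byte 3: 29 XOR b2 = 9b
byte 4: 02 XOR 37 = 35
byte 5: 5e XOR 63 = 3d
byte 6: db XOR b2 = 69
byte 7: f4 XOR 37 = c3
byte 8: 46 XOR 63 = 25
byte 9: d6 XOR b2 = 64
byte 10: 59 XOR 37 = 6e
byte 11: 92 XOR 63 = f1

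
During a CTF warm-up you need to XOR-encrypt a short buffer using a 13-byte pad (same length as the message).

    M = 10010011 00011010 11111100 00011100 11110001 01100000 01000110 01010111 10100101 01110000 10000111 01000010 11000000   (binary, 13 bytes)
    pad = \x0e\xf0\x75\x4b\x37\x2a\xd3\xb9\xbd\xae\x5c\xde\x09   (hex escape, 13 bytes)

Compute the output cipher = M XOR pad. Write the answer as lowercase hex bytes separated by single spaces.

XOR is its own inverse, so applying the key byte-wise gives the result directly.
byte 0: 93 xor 0e = 9d
byte 1: 1a xor f0 = ea
byte 2: fc xor 75 = 89
byte 3: 1c xor 4b = 57
byte 4: f1 xor 37 = c6
byte 5: 60 xor 2a = 4a
byte 6: 46 xor d3 = 95
byte 7: 57 xor b9 = ee
byte 8: a5 xor bd = 18
byte 9: 70 xor ae = de
byte 10: 87 xor 5c = db
byte 11: 42 xor de = 9c
byte 12: c0 xor 09 = c9

9d ea 89 57 c6 4a 95 ee 18 de db 9c c9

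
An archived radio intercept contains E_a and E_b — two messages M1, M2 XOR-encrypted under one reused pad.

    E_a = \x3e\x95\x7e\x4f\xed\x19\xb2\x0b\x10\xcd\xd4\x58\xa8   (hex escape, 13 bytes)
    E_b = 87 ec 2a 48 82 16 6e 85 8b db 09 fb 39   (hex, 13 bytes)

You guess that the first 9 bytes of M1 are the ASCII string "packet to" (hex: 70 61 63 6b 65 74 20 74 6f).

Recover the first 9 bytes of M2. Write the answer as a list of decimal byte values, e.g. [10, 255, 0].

First, E_a ⊕ E_b = (M1 ⊕ K) ⊕ (M2 ⊕ K) = M1 ⊕ M2, so the key drops out. Then M2 = (M1 ⊕ M2) ⊕ M1 over the first 9 bytes.
byte 0: (3e ⊕ 87) ⊕ 70 = b9 ⊕ 70 = c9
byte 1: (95 ⊕ ec) ⊕ 61 = 79 ⊕ 61 = 18
byte 2: (7e ⊕ 2a) ⊕ 63 = 54 ⊕ 63 = 37
byte 3: (4f ⊕ 48) ⊕ 6b = 07 ⊕ 6b = 6c
byte 4: (ed ⊕ 82) ⊕ 65 = 6f ⊕ 65 = 0a
byte 5: (19 ⊕ 16) ⊕ 74 = 0f ⊕ 74 = 7b
byte 6: (b2 ⊕ 6e) ⊕ 20 = dc ⊕ 20 = fc
byte 7: (0b ⊕ 85) ⊕ 74 = 8e ⊕ 74 = fa
byte 8: (10 ⊕ 8b) ⊕ 6f = 9b ⊕ 6f = f4

[201, 24, 55, 108, 10, 123, 252, 250, 244]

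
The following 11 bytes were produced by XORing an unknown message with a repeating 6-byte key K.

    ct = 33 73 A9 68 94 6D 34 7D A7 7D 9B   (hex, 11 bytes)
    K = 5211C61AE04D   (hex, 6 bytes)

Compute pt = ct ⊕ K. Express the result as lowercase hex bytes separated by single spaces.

61 62 6f 72 74 20 66 6c 61 67 7b

The 6-byte key repeats, so the effective keystream is 52 11 c6 1a e0 4d 52 11 c6 1a e0.
byte 0: 00110011 xor 01010010 = 01100001
byte 1: 01110011 xor 00010001 = 01100010
byte 2: 10101001 xor 11000110 = 01101111
byte 3: 01101000 xor 00011010 = 01110010
byte 4: 10010100 xor 11100000 = 01110100
byte 5: 01101101 xor 01001101 = 00100000
byte 6: 00110100 xor 01010010 = 01100110
byte 7: 01111101 xor 00010001 = 01101100
byte 8: 10100111 xor 11000110 = 01100001
byte 9: 01111101 xor 00011010 = 01100111
byte 10: 10011011 xor 11100000 = 01111011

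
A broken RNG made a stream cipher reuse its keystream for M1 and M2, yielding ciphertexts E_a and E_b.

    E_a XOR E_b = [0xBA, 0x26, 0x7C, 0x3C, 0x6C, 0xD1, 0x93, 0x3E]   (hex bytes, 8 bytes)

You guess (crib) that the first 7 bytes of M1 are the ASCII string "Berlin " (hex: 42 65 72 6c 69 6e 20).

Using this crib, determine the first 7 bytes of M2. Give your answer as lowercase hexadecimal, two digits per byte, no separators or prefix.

Since E_a ⊕ E_b = M1 ⊕ M2, XORing with the guessed M1 bytes yields the corresponding M2 bytes: M2 = (E_a ⊕ E_b) ⊕ M1.
10111010 xor 01000010 = 11111000
00100110 xor 01100101 = 01000011
01111100 xor 01110010 = 00001110
00111100 xor 01101100 = 01010000
01101100 xor 01101001 = 00000101
11010001 xor 01101110 = 10111111
10010011 xor 00100000 = 10110011

f8430e5005bfb3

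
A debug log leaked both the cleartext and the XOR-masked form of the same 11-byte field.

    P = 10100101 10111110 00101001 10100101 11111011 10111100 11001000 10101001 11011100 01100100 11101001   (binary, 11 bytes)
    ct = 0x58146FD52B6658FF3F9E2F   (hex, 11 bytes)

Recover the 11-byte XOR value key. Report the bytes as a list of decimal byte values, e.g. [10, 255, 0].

Since ct = P ⊕ key, XORing both sides with P gives key = P ⊕ ct.
165 ^  88 = 253
190 ^  20 = 170
 41 ^ 111 =  70
165 ^ 213 = 112
251 ^  43 = 208
188 ^ 102 = 218
200 ^  88 = 144
169 ^ 255 =  86
220 ^  63 = 227
100 ^ 158 = 250
233 ^  47 = 198

[253, 170, 70, 112, 208, 218, 144, 86, 227, 250, 198]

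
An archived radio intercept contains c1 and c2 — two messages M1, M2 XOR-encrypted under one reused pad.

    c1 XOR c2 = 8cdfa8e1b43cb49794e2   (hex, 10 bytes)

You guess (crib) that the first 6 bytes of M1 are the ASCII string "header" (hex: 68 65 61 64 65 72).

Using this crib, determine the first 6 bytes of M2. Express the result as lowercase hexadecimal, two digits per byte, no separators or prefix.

e4bac985d14e

Since c1 ⊕ c2 = M1 ⊕ M2, XORing with the guessed M1 bytes yields the corresponding M2 bytes: M2 = (c1 ⊕ c2) ⊕ M1.
10001100 xor 01101000 = 11100100
11011111 xor 01100101 = 10111010
10101000 xor 01100001 = 11001001
11100001 xor 01100100 = 10000101
10110100 xor 01100101 = 11010001
00111100 xor 01110010 = 01001110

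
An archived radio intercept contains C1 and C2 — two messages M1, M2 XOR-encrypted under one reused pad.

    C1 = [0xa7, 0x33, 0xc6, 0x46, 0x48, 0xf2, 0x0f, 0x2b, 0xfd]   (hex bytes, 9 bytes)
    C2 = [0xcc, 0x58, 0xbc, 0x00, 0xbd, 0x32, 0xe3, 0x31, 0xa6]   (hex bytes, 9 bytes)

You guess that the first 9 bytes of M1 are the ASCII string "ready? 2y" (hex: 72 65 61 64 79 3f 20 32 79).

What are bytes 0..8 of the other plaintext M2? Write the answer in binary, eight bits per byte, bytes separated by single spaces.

00011001 00001110 00011011 00100010 10001100 11111111 11001100 00101000 00100010

First, C1 ⊕ C2 = (M1 ⊕ K) ⊕ (M2 ⊕ K) = M1 ⊕ M2, so the key drops out. Then M2 = (M1 ⊕ M2) ⊕ M1 over the first 9 bytes.
byte 0: (a7 ⊕ cc) ⊕ 72 = 6b ⊕ 72 = 19
byte 1: (33 ⊕ 58) ⊕ 65 = 6b ⊕ 65 = 0e
byte 2: (c6 ⊕ bc) ⊕ 61 = 7a ⊕ 61 = 1b
byte 3: (46 ⊕ 00) ⊕ 64 = 46 ⊕ 64 = 22
byte 4: (48 ⊕ bd) ⊕ 79 = f5 ⊕ 79 = 8c
byte 5: (f2 ⊕ 32) ⊕ 3f = c0 ⊕ 3f = ff
byte 6: (0f ⊕ e3) ⊕ 20 = ec ⊕ 20 = cc
byte 7: (2b ⊕ 31) ⊕ 32 = 1a ⊕ 32 = 28
byte 8: (fd ⊕ a6) ⊕ 79 = 5b ⊕ 79 = 22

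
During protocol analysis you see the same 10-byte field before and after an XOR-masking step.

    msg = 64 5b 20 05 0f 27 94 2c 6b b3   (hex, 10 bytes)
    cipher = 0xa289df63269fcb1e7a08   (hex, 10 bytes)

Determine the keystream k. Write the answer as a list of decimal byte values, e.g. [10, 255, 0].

[198, 210, 255, 102, 41, 184, 95, 50, 17, 187]

Since cipher = msg ⊕ k, XORing both sides with msg gives k = msg ⊕ cipher.
100 ⊕ 162 = 198
 91 ⊕ 137 = 210
 32 ⊕ 223 = 255
  5 ⊕  99 = 102
 15 ⊕  38 =  41
 39 ⊕ 159 = 184
148 ⊕ 203 =  95
 44 ⊕  30 =  50
107 ⊕ 122 =  17
179 ⊕   8 = 187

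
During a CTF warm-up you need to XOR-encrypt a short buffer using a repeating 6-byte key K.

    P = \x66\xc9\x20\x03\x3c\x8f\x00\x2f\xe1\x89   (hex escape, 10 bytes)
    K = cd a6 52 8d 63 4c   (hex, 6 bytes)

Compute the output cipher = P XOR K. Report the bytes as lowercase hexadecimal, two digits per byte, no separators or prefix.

The 6-byte key repeats, so the effective keystream is cd a6 52 8d 63 4c cd a6 52 8d.
byte 0: 01100110 XOR 11001101 = 10101011
byte 1: 11001001 XOR 10100110 = 01101111
byte 2: 00100000 XOR 01010010 = 01110010
byte 3: 00000011 XOR 10001101 = 10001110
byte 4: 00111100 XOR 01100011 = 01011111
byte 5: 10001111 XOR 01001100 = 11000011
byte 6: 00000000 XOR 11001101 = 11001101
byte 7: 00101111 XOR 10100110 = 10001001
byte 8: 11100001 XOR 01010010 = 10110011
byte 9: 10001001 XOR 10001101 = 00000100

ab6f728e5fc3cd89b304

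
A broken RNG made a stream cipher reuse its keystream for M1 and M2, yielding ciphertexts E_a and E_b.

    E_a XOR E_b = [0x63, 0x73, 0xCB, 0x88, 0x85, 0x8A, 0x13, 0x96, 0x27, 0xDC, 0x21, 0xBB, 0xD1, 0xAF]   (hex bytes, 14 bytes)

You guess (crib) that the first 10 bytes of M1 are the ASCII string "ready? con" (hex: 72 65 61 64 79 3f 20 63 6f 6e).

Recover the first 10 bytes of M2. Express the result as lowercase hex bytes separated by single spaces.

Since E_a ⊕ E_b = M1 ⊕ M2, XORing with the guessed M1 bytes yields the corresponding M2 bytes: M2 = (E_a ⊕ E_b) ⊕ M1.
01100011 ^ 01110010 = 00010001
01110011 ^ 01100101 = 00010110
11001011 ^ 01100001 = 10101010
10001000 ^ 01100100 = 11101100
10000101 ^ 01111001 = 11111100
10001010 ^ 00111111 = 10110101
00010011 ^ 00100000 = 00110011
10010110 ^ 01100011 = 11110101
00100111 ^ 01101111 = 01001000
11011100 ^ 01101110 = 10110010

11 16 aa ec fc b5 33 f5 48 b2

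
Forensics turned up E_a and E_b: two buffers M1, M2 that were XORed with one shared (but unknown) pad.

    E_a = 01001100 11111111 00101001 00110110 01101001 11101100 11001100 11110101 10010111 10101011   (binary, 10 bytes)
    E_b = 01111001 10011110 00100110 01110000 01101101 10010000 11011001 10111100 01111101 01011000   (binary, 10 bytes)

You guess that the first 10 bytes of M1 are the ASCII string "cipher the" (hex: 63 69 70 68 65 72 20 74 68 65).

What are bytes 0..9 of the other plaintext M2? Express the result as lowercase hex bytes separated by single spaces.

First, E_a ⊕ E_b = (M1 ⊕ K) ⊕ (M2 ⊕ K) = M1 ⊕ M2, so the key drops out. Then M2 = (M1 ⊕ M2) ⊕ M1 over the first 10 bytes.
byte 0: (4c ⊕ 79) ⊕ 63 = 35 ⊕ 63 = 56
byte 1: (ff ⊕ 9e) ⊕ 69 = 61 ⊕ 69 = 08
byte 2: (29 ⊕ 26) ⊕ 70 = 0f ⊕ 70 = 7f
byte 3: (36 ⊕ 70) ⊕ 68 = 46 ⊕ 68 = 2e
byte 4: (69 ⊕ 6d) ⊕ 65 = 04 ⊕ 65 = 61
byte 5: (ec ⊕ 90) ⊕ 72 = 7c ⊕ 72 = 0e
byte 6: (cc ⊕ d9) ⊕ 20 = 15 ⊕ 20 = 35
byte 7: (f5 ⊕ bc) ⊕ 74 = 49 ⊕ 74 = 3d
byte 8: (97 ⊕ 7d) ⊕ 68 = ea ⊕ 68 = 82
byte 9: (ab ⊕ 58) ⊕ 65 = f3 ⊕ 65 = 96

56 08 7f 2e 61 0e 35 3d 82 96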